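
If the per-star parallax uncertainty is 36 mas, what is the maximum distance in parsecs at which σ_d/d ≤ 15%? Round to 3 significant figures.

σ_d/d = σ_p/p, so the condition is σ_p/p ≤ 0.15, i.e. p ≥ σ_p/0.15.
p_min = 36/0.15 = 240 mas = 0.24 arcsec.
d_max = 1/p_min = 1/0.24 = 4.1667 pc.

4.17 pc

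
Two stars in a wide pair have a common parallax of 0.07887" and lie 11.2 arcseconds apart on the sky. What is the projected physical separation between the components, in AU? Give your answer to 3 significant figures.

142 AU

d = 1/p = 1/0.07887″ = 12.679 pc.
At distance d (pc), an angle of θ arcsec spans θ·d AU: s = 11.2 × 12.679 = 142 AU.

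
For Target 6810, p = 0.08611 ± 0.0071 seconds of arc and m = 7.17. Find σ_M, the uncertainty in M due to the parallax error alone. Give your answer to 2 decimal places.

σ_M = 0.18 mag

M = m − 5 log₁₀ d + 5 = m + 5 log₁₀ p + 5, so ∂M/∂p = 5/(p ln 10).
σ_M = (5/ln 10) · (σ_p/p) = 2.1715 × 0.0071/0.08611 = 2.1715 × 0.082453 = 0.17905.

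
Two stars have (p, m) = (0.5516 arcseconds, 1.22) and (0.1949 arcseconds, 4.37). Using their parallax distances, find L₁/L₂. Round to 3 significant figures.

d₁ = 1/p₁ = 1/0.5516″ = 1.8129 pc; d₂ = 1/p₂ = 1/0.1949″ = 5.1308 pc.
M₁ = m₁ − 5 log₁₀ d₁ + 5 = 1.22 − 1.2919 + 5 = 4.9281.
M₂ = 4.37 − 3.5509 + 5 = 5.8191.
L₁/L₂ = 10^(0.4(M₂ − M₁)) = 10^(0.4 × 0.8910) = 10^0.35640 = 2.272.

L₁/L₂ = 2.27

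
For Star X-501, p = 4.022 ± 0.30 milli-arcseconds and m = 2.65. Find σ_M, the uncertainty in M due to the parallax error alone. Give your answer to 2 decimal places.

M = m − 5 log₁₀ d + 5 = m + 5 log₁₀ p + 5, so ∂M/∂p = 5/(p ln 10).
σ_M = (5/ln 10) · (σ_p/p) = 2.1715 × 0.30/4.022 = 2.1715 × 0.07459 = 0.16197.

σ_M = 0.16 mag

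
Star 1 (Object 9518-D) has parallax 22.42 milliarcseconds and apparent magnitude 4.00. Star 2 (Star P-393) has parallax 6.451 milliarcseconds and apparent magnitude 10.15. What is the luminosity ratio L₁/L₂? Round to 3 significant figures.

d₁ = 1/p₁ = 1/0.02242″ = 44.603 pc; d₂ = 1/p₂ = 1/0.006451″ = 155.01 pc.
M₁ = m₁ − 5 log₁₀ d₁ + 5 = 4.00 − 8.2468 + 5 = 0.7532.
M₂ = 10.15 − 10.9518 + 5 = 4.1982.
L₁/L₂ = 10^(0.4(M₂ − M₁)) = 10^(0.4 × 3.4450) = 10^1.37800 = 23.878.

L₁/L₂ = 23.9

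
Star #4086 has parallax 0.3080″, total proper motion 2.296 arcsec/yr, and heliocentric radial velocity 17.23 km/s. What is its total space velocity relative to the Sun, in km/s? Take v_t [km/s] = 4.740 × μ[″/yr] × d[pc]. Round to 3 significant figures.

d = 1/p = 1/0.3080″ = 3.2468 pc.
v_t = 4.740 μ d = 4.740 × 2.296 × 3.2468 = 35.335 km/s.
v = √(v_r² + v_t²) = √(17.23² + 35.335²) = √1545.44 = 39.312 km/s.

39.3 km/s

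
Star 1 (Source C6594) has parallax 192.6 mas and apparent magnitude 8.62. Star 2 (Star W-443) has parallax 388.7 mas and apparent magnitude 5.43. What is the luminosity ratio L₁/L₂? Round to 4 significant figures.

d₁ = 1/p₁ = 1/0.1926″ = 5.1921 pc; d₂ = 1/p₂ = 1/0.3887″ = 2.5727 pc.
M₁ = m₁ − 5 log₁₀ d₁ + 5 = 8.62 − 3.5767 + 5 = 10.0433.
M₂ = 5.43 − 2.0519 + 5 = 8.3781.
L₁/L₂ = 10^(0.4(M₂ − M₁)) = 10^(0.4 × (-1.6652)) = 10^(-0.66608) = 0.21573.

L₁/L₂ = 0.2157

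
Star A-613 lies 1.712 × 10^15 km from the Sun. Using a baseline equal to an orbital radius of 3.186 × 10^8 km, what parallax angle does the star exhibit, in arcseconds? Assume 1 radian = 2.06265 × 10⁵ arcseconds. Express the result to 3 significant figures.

θ ≈ B/d = (3.186 × 10^8) / (1.712 × 10^15) = 1.8610 × 10^-7 rad.
In arcseconds: 1.8610 × 10^-7 × 206265 = 0.038386″.

0.0384 arcsec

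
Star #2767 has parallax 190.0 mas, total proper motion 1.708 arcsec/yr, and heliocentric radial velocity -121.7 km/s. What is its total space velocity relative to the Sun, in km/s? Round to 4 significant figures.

d = 1/p = 1/0.1900″ = 5.2632 pc.
v_t = 4.740 μ d = 4.740 × 1.708 × 5.2632 = 42.61 km/s.
v = √(v_r² + v_t²) = √((-121.7)² + 42.61²) = √16626.5 = 128.94 km/s.

128.9 km/s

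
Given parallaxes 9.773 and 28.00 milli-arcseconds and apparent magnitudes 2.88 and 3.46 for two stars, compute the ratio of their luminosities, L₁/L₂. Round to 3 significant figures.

d₁ = 1/p₁ = 1/0.009773″ = 102.32 pc; d₂ = 1/p₂ = 1/0.02800″ = 35.714 pc.
M₁ = m₁ − 5 log₁₀ d₁ + 5 = 2.88 − 10.0498 + 5 = -2.1698.
M₂ = 3.46 − 7.7642 + 5 = 0.6958.
L₁/L₂ = 10^(0.4(M₂ − M₁)) = 10^(0.4 × 2.8656) = 10^1.14624 = 14.004.

L₁/L₂ = 14.0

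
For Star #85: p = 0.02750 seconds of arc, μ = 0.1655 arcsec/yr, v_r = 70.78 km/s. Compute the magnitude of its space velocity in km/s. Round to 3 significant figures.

d = 1/p = 1/0.02750″ = 36.364 pc.
v_t = 4.740 μ d = 4.740 × 0.1655 × 36.364 = 28.526 km/s.
v = √(v_r² + v_t²) = √(70.78² + 28.526²) = √5823.54 = 76.312 km/s.

76.3 km/s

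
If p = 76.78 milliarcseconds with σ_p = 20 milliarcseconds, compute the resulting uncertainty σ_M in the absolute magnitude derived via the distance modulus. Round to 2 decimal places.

σ_M = 0.57 mag

M = m − 5 log₁₀ d + 5 = m + 5 log₁₀ p + 5, so ∂M/∂p = 5/(p ln 10).
σ_M = (5/ln 10) · (σ_p/p) = 2.1715 × 20/76.78 = 2.1715 × 0.26048 = 0.56563.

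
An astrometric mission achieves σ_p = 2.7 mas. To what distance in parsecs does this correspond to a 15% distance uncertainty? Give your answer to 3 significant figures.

55.6 pc

σ_d/d = σ_p/p, so the condition is σ_p/p ≤ 0.15, i.e. p ≥ σ_p/0.15.
p_min = 2.7/0.15 = 18 mas = 0.018 arcsec.
d_max = 1/p_min = 1/0.018 = 55.556 pc.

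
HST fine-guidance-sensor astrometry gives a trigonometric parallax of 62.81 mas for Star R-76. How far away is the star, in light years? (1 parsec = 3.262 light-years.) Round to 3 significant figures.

51.9 light years

p = 62.81 mas = 0.06281 arcsec.
d = 1/p = 1/0.06281 = 15.921 pc.
In light-years: 15.921 × 3.262 = 51.934 ly.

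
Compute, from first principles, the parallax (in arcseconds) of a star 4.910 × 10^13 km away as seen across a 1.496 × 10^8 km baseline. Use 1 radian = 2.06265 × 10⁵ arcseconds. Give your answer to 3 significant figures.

0.628 arcsec

θ ≈ B/d = (1.496 × 10^8) / (4.910 × 10^13) = 3.0468 × 10^-6 rad.
In arcseconds: 3.0468 × 10^-6 × 206265 = 0.62845″.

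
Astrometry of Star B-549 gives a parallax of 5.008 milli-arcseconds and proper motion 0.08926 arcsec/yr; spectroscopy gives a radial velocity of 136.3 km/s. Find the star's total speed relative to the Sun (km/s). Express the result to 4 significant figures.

160.4 km/s

d = 1/p = 1/0.005008″ = 199.68 pc.
v_t = 4.740 μ d = 4.740 × 0.08926 × 199.68 = 84.483 km/s.
v = √(v_r² + v_t²) = √(136.3² + 84.483²) = √25715.1 = 160.36 km/s.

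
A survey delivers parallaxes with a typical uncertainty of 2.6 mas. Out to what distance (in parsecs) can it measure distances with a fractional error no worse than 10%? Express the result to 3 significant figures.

38.5 pc

σ_d/d = σ_p/p, so the condition is σ_p/p ≤ 0.10, i.e. p ≥ σ_p/0.10.
p_min = 2.6/0.10 = 26 mas = 0.026 arcsec.
d_max = 1/p_min = 1/0.026 = 38.462 pc.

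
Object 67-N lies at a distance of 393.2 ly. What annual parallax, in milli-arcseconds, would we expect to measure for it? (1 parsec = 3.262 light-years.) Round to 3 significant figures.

d = 393.2 ly ÷ 3.262 = 120.54 pc.
p = 1/d = 1/120.54 = 0.008296 arcsec.
= 0.008296 × 1000 = 8.296 mas.

8.30 mas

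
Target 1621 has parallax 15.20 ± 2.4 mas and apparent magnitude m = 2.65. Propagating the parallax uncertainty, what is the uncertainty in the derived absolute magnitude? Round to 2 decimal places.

σ_M = 0.34 mag

M = m − 5 log₁₀ d + 5 = m + 5 log₁₀ p + 5, so ∂M/∂p = 5/(p ln 10).
σ_M = (5/ln 10) · (σ_p/p) = 2.1715 × 2.4/15.20 = 2.1715 × 0.15789 = 0.34286.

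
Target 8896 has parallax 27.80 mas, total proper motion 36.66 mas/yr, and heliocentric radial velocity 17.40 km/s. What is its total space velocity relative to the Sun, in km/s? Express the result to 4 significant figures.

18.49 km/s

d = 1/p = 1/0.02780″ = 35.971 pc.
μ = 36.66 mas/yr = 0.03666 ″/yr.
v_t = 4.740 μ d = 4.740 × 0.03666 × 35.971 = 6.2506 km/s.
v = √(v_r² + v_t²) = √(17.40² + 6.2506²) = √341.83 = 18.489 km/s.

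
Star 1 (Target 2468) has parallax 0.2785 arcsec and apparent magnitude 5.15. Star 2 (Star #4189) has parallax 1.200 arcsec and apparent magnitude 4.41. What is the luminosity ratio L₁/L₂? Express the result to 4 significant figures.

L₁/L₂ = 9.391

d₁ = 1/p₁ = 1/0.2785″ = 3.5907 pc; d₂ = 1/p₂ = 1/1.200″ = 0.83333 pc.
M₁ = m₁ − 5 log₁₀ d₁ + 5 = 5.15 − 2.7759 + 5 = 7.3741.
M₂ = 4.41 − (-0.3959) + 5 = 9.8059.
L₁/L₂ = 10^(0.4(M₂ − M₁)) = 10^(0.4 × 2.4318) = 10^0.97272 = 9.3912.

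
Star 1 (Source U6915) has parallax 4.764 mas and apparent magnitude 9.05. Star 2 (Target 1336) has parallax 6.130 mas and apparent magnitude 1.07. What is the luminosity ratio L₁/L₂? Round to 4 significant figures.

d₁ = 1/p₁ = 1/0.004764″ = 209.91 pc; d₂ = 1/p₂ = 1/0.006130″ = 163.13 pc.
M₁ = m₁ − 5 log₁₀ d₁ + 5 = 9.05 − 11.6102 + 5 = 2.4398.
M₂ = 1.07 − 11.0627 + 5 = -4.9927.
L₁/L₂ = 10^(0.4(M₂ − M₁)) = 10^(0.4 × (-7.4325)) = 10^(-2.97300) = 0.0010641.

L₁/L₂ = 0.001064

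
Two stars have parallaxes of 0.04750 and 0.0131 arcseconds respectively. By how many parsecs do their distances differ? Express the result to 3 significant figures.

55.3 pc

d_A = 1/0.04750″ = 21.053 pc; d_B = 1/0.01310″ = 76.336 pc.
|d_B − d_A| = |76.336 − 21.053| = 55.283 pc.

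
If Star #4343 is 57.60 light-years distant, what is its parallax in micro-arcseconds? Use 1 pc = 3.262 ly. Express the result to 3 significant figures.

d = 57.60 ly ÷ 3.262 = 17.658 pc.
p = 1/d = 1/17.658 = 0.056632 arcsec.
= 0.056632 × 10⁶ = 56632 μas.

56600 μas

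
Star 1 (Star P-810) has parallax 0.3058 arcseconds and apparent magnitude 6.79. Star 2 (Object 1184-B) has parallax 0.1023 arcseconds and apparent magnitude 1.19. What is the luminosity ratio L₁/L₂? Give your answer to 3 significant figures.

d₁ = 1/p₁ = 1/0.3058″ = 3.2701 pc; d₂ = 1/p₂ = 1/0.1023″ = 9.7752 pc.
M₁ = m₁ − 5 log₁₀ d₁ + 5 = 6.79 − 2.5728 + 5 = 9.2172.
M₂ = 1.19 − 4.9506 + 5 = 1.2394.
L₁/L₂ = 10^(0.4(M₂ − M₁)) = 10^(0.4 × (-7.9778)) = 10^(-3.19112) = 0.00064399.

L₁/L₂ = 0.000644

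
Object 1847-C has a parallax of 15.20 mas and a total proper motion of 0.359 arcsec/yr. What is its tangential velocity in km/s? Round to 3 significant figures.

112 km/s

d = 1/p = 1/0.01520″ = 65.789 pc.
v_t = 4.74 × μ × d = 4.74 × 0.359 × 65.789 = 111.95 km/s.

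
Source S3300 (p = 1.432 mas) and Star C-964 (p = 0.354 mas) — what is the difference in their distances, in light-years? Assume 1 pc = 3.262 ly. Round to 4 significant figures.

6937 ly

d_A = 1/0.001432″ = 698.32 pc; d_B = 1/0.0003540″ = 2824.9 pc.
|d_B − d_A| = |2824.9 − 698.32| = 2126.6 pc = 2126.6 × 3.262 ly = 6937 ly.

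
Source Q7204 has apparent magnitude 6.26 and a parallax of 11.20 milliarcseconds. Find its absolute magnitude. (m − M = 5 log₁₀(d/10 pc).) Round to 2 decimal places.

d = 1/p = 1/0.01120″ = 89.286 pc.
m − M = 5 log₁₀(89.286) − 5 = 9.7539 − 5 = 4.7539.
M = m − (m − M) = 6.26 − 4.7539 = 1.51.

M = 1.51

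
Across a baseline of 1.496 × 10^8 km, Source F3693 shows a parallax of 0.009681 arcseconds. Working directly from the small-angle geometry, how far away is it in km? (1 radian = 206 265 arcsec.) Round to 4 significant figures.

θ = 0.009681″ = 0.009681/206265 = 4.6935 × 10^-8 rad.
d = B/θ = (1.496 × 10^8) / (4.6935 × 10^-8) = 3.1874 × 10^15 km.

3.187 × 10^15 km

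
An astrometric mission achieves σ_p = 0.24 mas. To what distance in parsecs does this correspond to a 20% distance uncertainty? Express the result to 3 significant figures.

833 pc

σ_d/d = σ_p/p, so the condition is σ_p/p ≤ 0.20, i.e. p ≥ σ_p/0.20.
p_min = 0.24/0.20 = 1.2 mas = 0.0012 arcsec.
d_max = 1/p_min = 1/0.0012 = 833.33 pc.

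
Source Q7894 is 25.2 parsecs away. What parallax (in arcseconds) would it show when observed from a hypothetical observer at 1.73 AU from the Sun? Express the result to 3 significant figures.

0.0687 arcsec

p (arcsec) = B (AU) / d (pc).
p = 1.73 / 25.2 = 0.068651 arcsec.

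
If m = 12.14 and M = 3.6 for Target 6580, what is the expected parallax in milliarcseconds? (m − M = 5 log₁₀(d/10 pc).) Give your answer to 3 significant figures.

m − M = 12.14 − 3.6 = 8.54.
d = 10^((m−M)/5 + 1) = 10^2.708 = 510.5 pc.
p = 1/d = 1/510.5 = 0.0019589 arcsec = 1.9589 mas.

1.96 mas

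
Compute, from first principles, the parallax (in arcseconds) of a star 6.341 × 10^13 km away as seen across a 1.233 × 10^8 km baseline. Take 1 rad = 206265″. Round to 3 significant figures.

θ ≈ B/d = (1.233 × 10^8) / (6.341 × 10^13) = 1.9445 × 10^-6 rad.
In arcseconds: 1.9445 × 10^-6 × 206265 = 0.40108″.

0.401 arcsec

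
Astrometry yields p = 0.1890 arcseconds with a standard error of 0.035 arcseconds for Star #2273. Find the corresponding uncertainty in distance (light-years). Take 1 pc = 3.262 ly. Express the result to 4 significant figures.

d = 1/p, so σ_d = σ_p / p².
σ_d = 0.0350 / (0.1890)² = 0.0350 / 0.035721 = 0.97982 pc = 0.97982 × 3.262 ly = 3.1962 ly.

3.196 ly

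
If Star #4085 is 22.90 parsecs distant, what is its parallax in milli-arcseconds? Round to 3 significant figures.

p = 1/d = 1/22.9 = 0.043668 arcsec.
= 0.043668 × 1000 = 43.668 mas.

43.7 mas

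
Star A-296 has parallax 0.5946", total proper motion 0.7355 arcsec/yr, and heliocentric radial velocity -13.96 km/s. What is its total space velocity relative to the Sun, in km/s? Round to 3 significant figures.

d = 1/p = 1/0.5946″ = 1.6818 pc.
v_t = 4.740 μ d = 4.740 × 0.7355 × 1.6818 = 5.8632 km/s.
v = √(v_r² + v_t²) = √((-13.96)² + 5.8632²) = √229.259 = 15.141 km/s.

15.1 km/s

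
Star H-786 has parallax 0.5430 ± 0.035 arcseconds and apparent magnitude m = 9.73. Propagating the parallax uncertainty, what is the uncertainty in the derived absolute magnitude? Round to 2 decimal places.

M = m − 5 log₁₀ d + 5 = m + 5 log₁₀ p + 5, so ∂M/∂p = 5/(p ln 10).
σ_M = (5/ln 10) · (σ_p/p) = 2.1715 × 0.035/0.5430 = 2.1715 × 0.064457 = 0.13997.

σ_M = 0.14 mag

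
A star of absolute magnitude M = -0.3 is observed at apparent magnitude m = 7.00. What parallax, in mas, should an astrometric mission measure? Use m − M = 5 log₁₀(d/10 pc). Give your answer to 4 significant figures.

3.467 mas

m − M = 7.00 − (-0.3) = 7.30.
d = 10^((m−M)/5 + 1) = 10^2.460 = 288.4 pc.
p = 1/d = 1/288.4 = 0.0034674 arcsec = 3.4674 mas.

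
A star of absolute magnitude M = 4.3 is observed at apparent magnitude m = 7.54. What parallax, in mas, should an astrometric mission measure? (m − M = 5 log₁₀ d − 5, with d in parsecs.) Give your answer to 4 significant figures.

m − M = 7.54 − 4.3 = 3.24.
d = 10^((m−M)/5 + 1) = 10^1.648 = 44.463 pc.
p = 1/d = 1/44.463 = 0.022491 arcsec = 22.491 mas.

22.49 mas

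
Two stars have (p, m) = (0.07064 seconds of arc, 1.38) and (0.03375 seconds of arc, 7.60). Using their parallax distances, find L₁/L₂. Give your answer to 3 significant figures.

d₁ = 1/p₁ = 1/0.07064″ = 14.156 pc; d₂ = 1/p₂ = 1/0.03375″ = 29.63 pc.
M₁ = m₁ − 5 log₁₀ d₁ + 5 = 1.38 − 5.7547 + 5 = 0.6253.
M₂ = 7.60 − 7.3587 + 5 = 5.2413.
L₁/L₂ = 10^(0.4(M₂ − M₁)) = 10^(0.4 × 4.6160) = 10^1.84640 = 70.21.

L₁/L₂ = 70.2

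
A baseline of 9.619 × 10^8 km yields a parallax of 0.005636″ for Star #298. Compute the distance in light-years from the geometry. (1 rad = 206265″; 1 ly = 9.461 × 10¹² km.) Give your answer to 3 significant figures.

θ = 0.005636″ = 0.005636/206265 = 2.7324 × 10^-8 rad.
d = B/θ = (9.619 × 10^8) / (2.7324 × 10^-8) = 3.5203 × 10^16 km = (3.5203 × 10^16) / (9.461 × 10^12) ly = 3720.9 ly.

3720 ly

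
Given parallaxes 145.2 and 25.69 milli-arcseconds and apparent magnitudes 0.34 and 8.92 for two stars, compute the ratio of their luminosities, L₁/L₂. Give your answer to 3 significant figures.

d₁ = 1/p₁ = 1/0.1452″ = 6.8871 pc; d₂ = 1/p₂ = 1/0.02569″ = 38.926 pc.
M₁ = m₁ − 5 log₁₀ d₁ + 5 = 0.34 − 4.1902 + 5 = 1.1498.
M₂ = 8.92 − 7.9512 + 5 = 5.9688.
L₁/L₂ = 10^(0.4(M₂ − M₁)) = 10^(0.4 × 4.8190) = 10^1.92760 = 84.645.

L₁/L₂ = 84.6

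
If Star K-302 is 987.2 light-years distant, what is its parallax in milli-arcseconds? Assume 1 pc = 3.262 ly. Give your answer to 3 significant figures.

d = 987.2 ly ÷ 3.262 = 302.64 pc.
p = 1/d = 1/302.64 = 0.0033043 arcsec.
= 0.0033043 × 1000 = 3.3043 mas.

3.30 mas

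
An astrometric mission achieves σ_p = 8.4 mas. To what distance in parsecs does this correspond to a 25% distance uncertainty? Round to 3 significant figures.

29.8 pc

σ_d/d = σ_p/p, so the condition is σ_p/p ≤ 0.25, i.e. p ≥ σ_p/0.25.
p_min = 8.4/0.25 = 33.6 mas = 0.0336 arcsec.
d_max = 1/p_min = 1/0.0336 = 29.762 pc.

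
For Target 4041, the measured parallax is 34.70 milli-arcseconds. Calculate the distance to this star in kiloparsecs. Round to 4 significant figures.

0.02882 kpc

p = 34.70 milli-arcseconds = 0.03470 arcsec.
d = 1/p = 1/0.03470 = 28.818 pc.
= 0.028818 kpc.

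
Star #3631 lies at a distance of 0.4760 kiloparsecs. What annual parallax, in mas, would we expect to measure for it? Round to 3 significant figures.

d = 0.4760 kpc = 476 pc.
p = 1/d = 1/476 = 0.0021008 arcsec.
= 0.0021008 × 1000 = 2.1008 mas.

2.10 mas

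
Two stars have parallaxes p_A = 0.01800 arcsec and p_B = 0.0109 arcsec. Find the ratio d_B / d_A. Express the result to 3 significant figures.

1.65

Since d = 1/p, d_B/d_A = p_A/p_B.
= 0.01800 / 0.0109 = 1.6514.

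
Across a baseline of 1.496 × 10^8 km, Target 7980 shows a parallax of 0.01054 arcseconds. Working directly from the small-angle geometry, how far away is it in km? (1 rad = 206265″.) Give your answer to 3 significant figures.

2.93 × 10^15 km

θ = 0.01054″ = 0.01054/206265 = 5.1099 × 10^-8 rad.
d = B/θ = (1.496 × 10^8) / (5.1099 × 10^-8) = 2.9277 × 10^15 km.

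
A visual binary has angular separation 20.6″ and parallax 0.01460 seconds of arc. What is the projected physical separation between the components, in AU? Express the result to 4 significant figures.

1411 AU

d = 1/p = 1/0.01460″ = 68.493 pc.
At distance d (pc), an angle of θ arcsec spans θ·d AU: s = 20.6 × 68.493 = 1411 AU.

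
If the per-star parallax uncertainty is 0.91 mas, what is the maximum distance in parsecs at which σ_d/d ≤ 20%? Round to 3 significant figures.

220 pc

σ_d/d = σ_p/p, so the condition is σ_p/p ≤ 0.20, i.e. p ≥ σ_p/0.20.
p_min = 0.91/0.20 = 4.55 mas = 0.00455 arcsec.
d_max = 1/p_min = 1/0.00455 = 219.78 pc.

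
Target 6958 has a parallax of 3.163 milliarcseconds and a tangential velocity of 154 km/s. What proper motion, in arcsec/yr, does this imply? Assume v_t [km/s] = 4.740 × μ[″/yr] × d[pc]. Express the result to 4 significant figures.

d = 1/p = 1/0.003163″ = 316.16 pc.
μ = v_t / (4.74 d) = 154 / (4.74 × 316.16) = 154 / 1498.6 = 0.10276 ″/yr.

0.1028 arcsec/yr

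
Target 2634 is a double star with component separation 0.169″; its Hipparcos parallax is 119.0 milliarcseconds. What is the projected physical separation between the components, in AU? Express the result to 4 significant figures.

1.420 AU

d = 1/p = 1/0.1190″ = 8.4034 pc.
At distance d (pc), an angle of θ arcsec spans θ·d AU: s = 0.169 × 8.4034 = 1.4202 AU.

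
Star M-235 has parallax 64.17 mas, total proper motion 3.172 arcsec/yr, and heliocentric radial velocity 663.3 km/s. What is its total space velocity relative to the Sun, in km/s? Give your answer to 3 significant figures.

d = 1/p = 1/0.06417″ = 15.584 pc.
v_t = 4.740 μ d = 4.740 × 3.172 × 15.584 = 234.31 km/s.
v = √(v_r² + v_t²) = √(663.3² + 234.31²) = √494868 = 703.47 km/s.

703 km/s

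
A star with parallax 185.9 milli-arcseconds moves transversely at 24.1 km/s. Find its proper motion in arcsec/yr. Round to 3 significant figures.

d = 1/p = 1/0.1859″ = 5.3792 pc.
μ = v_t / (4.74 d) = 24.1 / (4.74 × 5.3792) = 24.1 / 25.497 = 0.94521 ″/yr.

0.945 arcsec/yr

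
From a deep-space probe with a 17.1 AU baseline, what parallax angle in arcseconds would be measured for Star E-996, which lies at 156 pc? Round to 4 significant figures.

0.1096 arcsec

p (arcsec) = B (AU) / d (pc).
p = 17.1 / 156 = 0.10962 arcsec.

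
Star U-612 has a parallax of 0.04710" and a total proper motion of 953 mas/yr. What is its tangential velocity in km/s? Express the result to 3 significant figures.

95.9 km/s

d = 1/p = 1/0.04710″ = 21.231 pc.
μ = 953 mas/yr = 0.953 ″/yr.
v_t = 4.74 × μ × d = 4.74 × 0.953 × 21.231 = 95.905 km/s.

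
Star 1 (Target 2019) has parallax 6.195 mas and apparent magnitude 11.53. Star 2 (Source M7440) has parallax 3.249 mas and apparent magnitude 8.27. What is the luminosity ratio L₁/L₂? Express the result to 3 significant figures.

L₁/L₂ = 0.0137

d₁ = 1/p₁ = 1/0.006195″ = 161.42 pc; d₂ = 1/p₂ = 1/0.003249″ = 307.79 pc.
M₁ = m₁ − 5 log₁₀ d₁ + 5 = 11.53 − 11.0398 + 5 = 5.4902.
M₂ = 8.27 − 12.4413 + 5 = 0.8287.
L₁/L₂ = 10^(0.4(M₂ − M₁)) = 10^(0.4 × (-4.6615)) = 10^(-1.86460) = 0.013658.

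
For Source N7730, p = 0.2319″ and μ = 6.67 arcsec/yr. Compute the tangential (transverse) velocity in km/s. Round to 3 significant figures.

d = 1/p = 1/0.2319″ = 4.3122 pc.
v_t = 4.74 × μ × d = 4.74 × 6.67 × 4.3122 = 136.33 km/s.

136 km/s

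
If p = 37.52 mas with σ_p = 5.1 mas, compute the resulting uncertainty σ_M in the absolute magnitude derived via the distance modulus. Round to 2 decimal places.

σ_M = 0.30 mag

M = m − 5 log₁₀ d + 5 = m + 5 log₁₀ p + 5, so ∂M/∂p = 5/(p ln 10).
σ_M = (5/ln 10) · (σ_p/p) = 2.1715 × 5.1/37.52 = 2.1715 × 0.13593 = 0.29517.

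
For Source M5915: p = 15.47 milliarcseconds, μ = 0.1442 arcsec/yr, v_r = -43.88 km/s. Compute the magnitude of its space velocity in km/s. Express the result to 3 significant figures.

62.3 km/s

d = 1/p = 1/0.01547″ = 64.641 pc.
v_t = 4.740 μ d = 4.740 × 0.1442 × 64.641 = 44.183 km/s.
v = √(v_r² + v_t²) = √((-43.88)² + 44.183²) = √3877.59 = 62.27 km/s.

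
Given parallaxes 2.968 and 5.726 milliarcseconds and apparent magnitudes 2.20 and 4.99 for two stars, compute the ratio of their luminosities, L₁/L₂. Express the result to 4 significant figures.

d₁ = 1/p₁ = 1/0.002968″ = 336.93 pc; d₂ = 1/p₂ = 1/0.005726″ = 174.64 pc.
M₁ = m₁ − 5 log₁₀ d₁ + 5 = 2.20 − 12.6377 + 5 = -5.4377.
M₂ = 4.99 − 11.2107 + 5 = -1.2207.
L₁/L₂ = 10^(0.4(M₂ − M₁)) = 10^(0.4 × 4.2170) = 10^1.68680 = 48.618.

L₁/L₂ = 48.62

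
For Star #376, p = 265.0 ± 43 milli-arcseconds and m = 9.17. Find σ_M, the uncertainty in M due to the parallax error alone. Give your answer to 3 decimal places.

σ_M = 0.352 mag

M = m − 5 log₁₀ d + 5 = m + 5 log₁₀ p + 5, so ∂M/∂p = 5/(p ln 10).
σ_M = (5/ln 10) · (σ_p/p) = 2.1715 × 43/265.0 = 2.1715 × 0.16226 = 0.35235.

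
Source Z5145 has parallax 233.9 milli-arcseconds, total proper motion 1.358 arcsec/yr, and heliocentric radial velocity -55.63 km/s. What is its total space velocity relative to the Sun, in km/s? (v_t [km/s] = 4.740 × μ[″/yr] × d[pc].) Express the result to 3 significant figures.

62.1 km/s

d = 1/p = 1/0.2339″ = 4.2753 pc.
v_t = 4.740 μ d = 4.740 × 1.358 × 4.2753 = 27.52 km/s.
v = √(v_r² + v_t²) = √((-55.63)² + 27.52²) = √3852.05 = 62.065 km/s.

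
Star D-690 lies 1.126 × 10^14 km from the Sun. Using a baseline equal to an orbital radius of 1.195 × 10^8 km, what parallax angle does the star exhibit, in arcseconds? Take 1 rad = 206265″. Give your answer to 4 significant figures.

θ ≈ B/d = (1.195 × 10^8) / (1.126 × 10^14) = 1.0613 × 10^-6 rad.
In arcseconds: 1.0613 × 10^-6 × 206265 = 0.21891″.

0.2189 arcsec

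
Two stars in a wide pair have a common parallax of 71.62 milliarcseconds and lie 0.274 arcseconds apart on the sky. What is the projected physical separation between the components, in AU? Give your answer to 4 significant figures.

d = 1/p = 1/0.07162″ = 13.963 pc.
At distance d (pc), an angle of θ arcsec spans θ·d AU: s = 0.274 × 13.963 = 3.8259 AU.

3.826 AU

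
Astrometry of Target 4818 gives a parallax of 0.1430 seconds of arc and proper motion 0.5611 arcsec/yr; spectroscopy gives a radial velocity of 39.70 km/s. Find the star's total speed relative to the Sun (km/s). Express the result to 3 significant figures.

d = 1/p = 1/0.1430″ = 6.993 pc.
v_t = 4.740 μ d = 4.740 × 0.5611 × 6.993 = 18.599 km/s.
v = √(v_r² + v_t²) = √(39.70² + 18.599²) = √1922.01 = 43.841 km/s.

43.8 km/s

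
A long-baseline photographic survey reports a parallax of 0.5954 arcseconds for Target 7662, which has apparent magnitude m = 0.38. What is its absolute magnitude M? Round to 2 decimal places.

d = 1/p = 1/0.5954″ = 1.6795 pc.
m − M = 5 log₁₀(1.6795) − 5 = 1.1259 − 5 = -3.8741.
M = m − (m − M) = 0.38 − (-3.8741) = 4.25.

M = 4.25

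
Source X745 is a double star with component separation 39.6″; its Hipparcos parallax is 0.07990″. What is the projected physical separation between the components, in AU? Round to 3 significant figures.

496 AU

d = 1/p = 1/0.07990″ = 12.516 pc.
At distance d (pc), an angle of θ arcsec spans θ·d AU: s = 39.6 × 12.516 = 495.63 AU.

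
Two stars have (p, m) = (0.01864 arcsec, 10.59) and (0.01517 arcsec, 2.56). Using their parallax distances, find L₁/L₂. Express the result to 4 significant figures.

L₁/L₂ = 0.0004065

d₁ = 1/p₁ = 1/0.01864″ = 53.648 pc; d₂ = 1/p₂ = 1/0.01517″ = 65.92 pc.
M₁ = m₁ − 5 log₁₀ d₁ + 5 = 10.59 − 8.6478 + 5 = 6.9422.
M₂ = 2.56 − 9.0951 + 5 = -1.5351.
L₁/L₂ = 10^(0.4(M₂ − M₁)) = 10^(0.4 × (-8.4773)) = 10^(-3.39092) = 0.00040652.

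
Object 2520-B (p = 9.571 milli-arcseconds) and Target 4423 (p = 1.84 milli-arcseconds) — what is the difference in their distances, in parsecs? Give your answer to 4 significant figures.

439.0 pc

d_A = 1/0.009571″ = 104.48 pc; d_B = 1/0.001840″ = 543.48 pc.
|d_B − d_A| = |543.48 − 104.48| = 439 pc.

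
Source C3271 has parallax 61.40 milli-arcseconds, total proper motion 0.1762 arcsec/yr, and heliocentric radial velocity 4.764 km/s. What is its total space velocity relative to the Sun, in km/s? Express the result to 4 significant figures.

14.41 km/s

d = 1/p = 1/0.06140″ = 16.287 pc.
v_t = 4.740 μ d = 4.740 × 0.1762 × 16.287 = 13.603 km/s.
v = √(v_r² + v_t²) = √(4.764² + 13.603²) = √207.737 = 14.413 km/s.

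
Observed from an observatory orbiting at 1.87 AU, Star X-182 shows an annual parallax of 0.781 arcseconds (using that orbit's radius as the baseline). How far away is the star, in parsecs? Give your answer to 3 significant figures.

2.39 pc

With baseline B (in AU) and parallax p (in arcsec), d = B/p parsecs.
d = 1.87 / 0.781 = 2.3944 pc.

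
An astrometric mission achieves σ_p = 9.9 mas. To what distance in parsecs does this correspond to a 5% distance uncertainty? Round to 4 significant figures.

σ_d/d = σ_p/p, so the condition is σ_p/p ≤ 0.05, i.e. p ≥ σ_p/0.05.
p_min = 9.9/0.05 = 198 mas = 0.198 arcsec.
d_max = 1/p_min = 1/0.198 = 5.0505 pc.

5.051 pc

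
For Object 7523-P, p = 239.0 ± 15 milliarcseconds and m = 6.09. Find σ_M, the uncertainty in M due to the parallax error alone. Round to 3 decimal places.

σ_M = 0.136 mag

M = m − 5 log₁₀ d + 5 = m + 5 log₁₀ p + 5, so ∂M/∂p = 5/(p ln 10).
σ_M = (5/ln 10) · (σ_p/p) = 2.1715 × 15/239.0 = 2.1715 × 0.062762 = 0.13629.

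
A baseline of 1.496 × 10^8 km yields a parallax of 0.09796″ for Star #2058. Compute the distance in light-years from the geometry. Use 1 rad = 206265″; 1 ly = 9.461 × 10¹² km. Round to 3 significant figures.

θ = 0.09796″ = 0.09796/206265 = 4.7492 × 10^-7 rad.
d = B/θ = (1.496 × 10^8) / (4.7492 × 10^-7) = 3.1500 × 10^14 km = (3.1500 × 10^14) / (9.461 × 10^12) ly = 33.295 ly.

33.3 ly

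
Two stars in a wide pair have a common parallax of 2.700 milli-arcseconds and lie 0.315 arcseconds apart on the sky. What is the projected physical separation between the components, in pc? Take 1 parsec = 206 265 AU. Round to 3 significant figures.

0.000566 pc

d = 1/p = 1/0.002700″ = 370.37 pc.
At distance d (pc), an angle of θ arcsec spans θ·d AU: s = 0.315 × 370.37 = 116.67 AU.
= 116.67 / 206265 = 0.00056563 pc.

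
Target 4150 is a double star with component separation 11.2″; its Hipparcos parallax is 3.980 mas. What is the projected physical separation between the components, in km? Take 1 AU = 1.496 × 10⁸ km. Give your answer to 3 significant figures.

d = 1/p = 1/0.003980″ = 251.26 pc.
At distance d (pc), an angle of θ arcsec spans θ·d AU: s = 11.2 × 251.26 = 2814.1 AU.
= 2814.1 × 1.496 × 10⁸ km = 4.2099 × 10^11 km.

4.21 × 10^11 km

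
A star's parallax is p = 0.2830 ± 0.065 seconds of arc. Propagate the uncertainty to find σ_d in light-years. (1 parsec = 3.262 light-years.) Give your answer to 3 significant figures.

2.65 ly

d = 1/p, so σ_d = σ_p / p².
σ_d = 0.0650 / (0.2830)² = 0.0650 / 0.080089 = 0.8116 pc = 0.8116 × 3.262 ly = 2.6474 ly.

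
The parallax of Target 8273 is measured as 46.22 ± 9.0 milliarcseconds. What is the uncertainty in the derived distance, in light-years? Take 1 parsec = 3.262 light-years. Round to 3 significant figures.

13.7 ly

d = 1/p, so σ_d = σ_p / p².
σ_d = 0.00900 / (0.04622)² = 0.00900 / 0.0021363 = 4.2129 pc = 4.2129 × 3.262 ly = 13.742 ly.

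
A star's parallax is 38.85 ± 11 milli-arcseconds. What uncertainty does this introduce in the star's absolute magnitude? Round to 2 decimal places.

M = m − 5 log₁₀ d + 5 = m + 5 log₁₀ p + 5, so ∂M/∂p = 5/(p ln 10).
σ_M = (5/ln 10) · (σ_p/p) = 2.1715 × 11/38.85 = 2.1715 × 0.28314 = 0.61484.

σ_M = 0.61 mag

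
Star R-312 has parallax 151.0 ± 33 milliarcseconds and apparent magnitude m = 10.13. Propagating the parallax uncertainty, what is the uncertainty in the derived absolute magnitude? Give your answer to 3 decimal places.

σ_M = 0.475 mag

M = m − 5 log₁₀ d + 5 = m + 5 log₁₀ p + 5, so ∂M/∂p = 5/(p ln 10).
σ_M = (5/ln 10) · (σ_p/p) = 2.1715 × 33/151.0 = 2.1715 × 0.21854 = 0.47456.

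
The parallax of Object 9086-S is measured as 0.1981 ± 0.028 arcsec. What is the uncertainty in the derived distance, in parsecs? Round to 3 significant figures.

d = 1/p, so σ_d = σ_p / p².
σ_d = 0.0280 / (0.1981)² = 0.0280 / 0.039244 = 0.71348 pc.

0.713 pc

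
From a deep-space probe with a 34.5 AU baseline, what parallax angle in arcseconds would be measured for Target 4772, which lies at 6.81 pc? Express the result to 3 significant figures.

p (arcsec) = B (AU) / d (pc).
p = 34.5 / 6.81 = 5.0661 arcsec.

5.07 arcsec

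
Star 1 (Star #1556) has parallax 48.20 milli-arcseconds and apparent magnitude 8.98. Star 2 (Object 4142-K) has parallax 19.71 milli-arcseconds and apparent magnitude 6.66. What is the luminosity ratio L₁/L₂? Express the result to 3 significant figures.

d₁ = 1/p₁ = 1/0.04820″ = 20.747 pc; d₂ = 1/p₂ = 1/0.01971″ = 50.736 pc.
M₁ = m₁ − 5 log₁₀ d₁ + 5 = 8.98 − 6.5848 + 5 = 7.3952.
M₂ = 6.66 − 8.5266 + 5 = 3.1334.
L₁/L₂ = 10^(0.4(M₂ − M₁)) = 10^(0.4 × (-4.2618)) = 10^(-1.70472) = 0.019737.

L₁/L₂ = 0.0197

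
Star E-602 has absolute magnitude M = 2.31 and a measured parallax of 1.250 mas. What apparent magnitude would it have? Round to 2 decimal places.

d = 1/p = 1/0.001250″ = 800 pc.
m − M = 5 log₁₀ d − 5 = 5 log₁₀(800) − 5 = 14.5154 − 5 = 9.5154.
m = M + (m − M) = 2.31 + 9.5154 = 11.83.

m = 11.83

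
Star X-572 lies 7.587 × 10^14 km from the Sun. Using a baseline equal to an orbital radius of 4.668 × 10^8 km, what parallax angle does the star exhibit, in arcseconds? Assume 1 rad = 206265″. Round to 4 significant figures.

0.1269 arcsec

θ ≈ B/d = (4.668 × 10^8) / (7.587 × 10^14) = 6.1526 × 10^-7 rad.
In arcseconds: 6.1526 × 10^-7 × 206265 = 0.12691″.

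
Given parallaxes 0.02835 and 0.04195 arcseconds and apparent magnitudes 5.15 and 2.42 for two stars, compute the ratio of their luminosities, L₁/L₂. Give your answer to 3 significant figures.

d₁ = 1/p₁ = 1/0.02835″ = 35.273 pc; d₂ = 1/p₂ = 1/0.04195″ = 23.838 pc.
M₁ = m₁ − 5 log₁₀ d₁ + 5 = 5.15 − 7.7372 + 5 = 2.4128.
M₂ = 2.42 − 6.8863 + 5 = 0.5337.
L₁/L₂ = 10^(0.4(M₂ − M₁)) = 10^(0.4 × (-1.8791)) = 10^(-0.75164) = 0.17716.

L₁/L₂ = 0.177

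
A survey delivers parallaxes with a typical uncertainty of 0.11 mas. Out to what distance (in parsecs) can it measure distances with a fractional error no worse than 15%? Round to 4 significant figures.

σ_d/d = σ_p/p, so the condition is σ_p/p ≤ 0.15, i.e. p ≥ σ_p/0.15.
p_min = 0.11/0.15 = 0.73333 mas = 0.00073333 arcsec.
d_max = 1/p_min = 1/0.00073333 = 1363.6 pc.

1364 pc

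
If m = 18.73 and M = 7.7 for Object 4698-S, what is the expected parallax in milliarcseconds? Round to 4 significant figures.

0.6223 mas

m − M = 18.73 − 7.7 = 11.03.
d = 10^((m−M)/5 + 1) = 10^3.206 = 1606.9 pc.
p = 1/d = 1/1606.9 = 0.00062232 arcsec = 0.62232 mas.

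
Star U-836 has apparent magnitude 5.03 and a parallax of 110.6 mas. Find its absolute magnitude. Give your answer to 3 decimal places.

d = 1/p = 1/0.1106″ = 9.0416 pc.
m − M = 5 log₁₀(9.0416) − 5 = 4.7812 − 5 = -0.2188.
M = m − (m − M) = 5.03 − (-0.2188) = 5.249.

M = 5.249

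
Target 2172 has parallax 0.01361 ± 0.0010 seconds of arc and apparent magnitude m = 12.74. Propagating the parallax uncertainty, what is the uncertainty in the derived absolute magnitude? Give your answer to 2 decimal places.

σ_M = 0.16 mag

M = m − 5 log₁₀ d + 5 = m + 5 log₁₀ p + 5, so ∂M/∂p = 5/(p ln 10).
σ_M = (5/ln 10) · (σ_p/p) = 2.1715 × 0.0010/0.01361 = 2.1715 × 0.073475 = 0.15955.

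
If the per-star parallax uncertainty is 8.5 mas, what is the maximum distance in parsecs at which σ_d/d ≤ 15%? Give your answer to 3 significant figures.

σ_d/d = σ_p/p, so the condition is σ_p/p ≤ 0.15, i.e. p ≥ σ_p/0.15.
p_min = 8.5/0.15 = 56.667 mas = 0.056667 arcsec.
d_max = 1/p_min = 1/0.056667 = 17.647 pc.

17.6 pc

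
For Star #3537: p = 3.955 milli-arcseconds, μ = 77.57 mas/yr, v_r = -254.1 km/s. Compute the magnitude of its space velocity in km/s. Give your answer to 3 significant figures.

271 km/s

d = 1/p = 1/0.003955″ = 252.84 pc.
μ = 77.57 mas/yr = 0.07757 ″/yr.
v_t = 4.740 μ d = 4.740 × 0.07757 × 252.84 = 92.965 km/s.
v = √(v_r² + v_t²) = √((-254.1)² + 92.965²) = √73209.3 = 270.57 km/s.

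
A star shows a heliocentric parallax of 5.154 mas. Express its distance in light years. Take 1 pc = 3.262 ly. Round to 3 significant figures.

633 light years

p = 5.154 mas = 0.005154 arcsec.
d = 1/p = 1/0.005154 = 194.02 pc.
In light-years: 194.02 × 3.262 = 632.89 ly.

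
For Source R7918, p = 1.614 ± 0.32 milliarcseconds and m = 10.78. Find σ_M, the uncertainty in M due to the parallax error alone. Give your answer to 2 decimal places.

M = m − 5 log₁₀ d + 5 = m + 5 log₁₀ p + 5, so ∂M/∂p = 5/(p ln 10).
σ_M = (5/ln 10) · (σ_p/p) = 2.1715 × 0.32/1.614 = 2.1715 × 0.19827 = 0.43054.

σ_M = 0.43 mag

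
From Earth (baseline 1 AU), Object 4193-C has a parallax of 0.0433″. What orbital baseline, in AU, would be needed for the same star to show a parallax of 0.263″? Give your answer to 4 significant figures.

Parallax scales linearly with baseline: p ∝ B, so B = p_target / p_Earth × 1 AU.
B = 0.263 / 0.0433 = 6.0739 AU.

6.074 AU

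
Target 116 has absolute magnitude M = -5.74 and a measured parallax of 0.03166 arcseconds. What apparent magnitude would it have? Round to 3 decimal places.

d = 1/p = 1/0.03166″ = 31.586 pc.
m − M = 5 log₁₀ d − 5 = 5 log₁₀(31.586) − 5 = 7.4975 − 5 = 2.4975.
m = M + (m − M) = -5.74 + 2.4975 = -3.243.

m = -3.243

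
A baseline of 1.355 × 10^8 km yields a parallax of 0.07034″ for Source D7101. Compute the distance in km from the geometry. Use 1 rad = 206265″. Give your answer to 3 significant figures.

θ = 0.07034″ = 0.07034/206265 = 3.4102 × 10^-7 rad.
d = B/θ = (1.355 × 10^8) / (3.4102 × 10^-7) = 3.9734 × 10^14 km.

3.97 × 10^14 km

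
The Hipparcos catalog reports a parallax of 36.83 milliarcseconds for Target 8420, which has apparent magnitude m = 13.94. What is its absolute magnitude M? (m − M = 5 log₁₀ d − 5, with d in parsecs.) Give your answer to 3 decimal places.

d = 1/p = 1/0.03683″ = 27.152 pc.
m − M = 5 log₁₀(27.152) − 5 = 7.1690 − 5 = 2.1690.
M = m − (m − M) = 13.94 − 2.1690 = 11.771.

M = 11.771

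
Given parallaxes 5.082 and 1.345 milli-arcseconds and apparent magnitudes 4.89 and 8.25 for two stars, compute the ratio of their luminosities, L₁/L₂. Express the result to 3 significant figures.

L₁/L₂ = 1.55

d₁ = 1/p₁ = 1/0.005082″ = 196.77 pc; d₂ = 1/p₂ = 1/0.001345″ = 743.49 pc.
M₁ = m₁ − 5 log₁₀ d₁ + 5 = 4.89 − 11.4698 + 5 = -1.5798.
M₂ = 8.25 − 14.3564 + 5 = -1.1064.
L₁/L₂ = 10^(0.4(M₂ − M₁)) = 10^(0.4 × 0.4734) = 10^0.18936 = 1.5465.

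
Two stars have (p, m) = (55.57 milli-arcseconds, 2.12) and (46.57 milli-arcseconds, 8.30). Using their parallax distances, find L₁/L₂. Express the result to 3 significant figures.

d₁ = 1/p₁ = 1/0.05557″ = 17.995 pc; d₂ = 1/p₂ = 1/0.04657″ = 21.473 pc.
M₁ = m₁ − 5 log₁₀ d₁ + 5 = 2.12 − 6.2758 + 5 = 0.8442.
M₂ = 8.30 − 6.6595 + 5 = 6.6405.
L₁/L₂ = 10^(0.4(M₂ − M₁)) = 10^(0.4 × 5.7963) = 10^2.31852 = 208.22.

L₁/L₂ = 208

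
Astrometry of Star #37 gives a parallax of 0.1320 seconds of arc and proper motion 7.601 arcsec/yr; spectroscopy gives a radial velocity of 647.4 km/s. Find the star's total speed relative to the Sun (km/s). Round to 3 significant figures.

703 km/s

d = 1/p = 1/0.1320″ = 7.5758 pc.
v_t = 4.740 μ d = 4.740 × 7.601 × 7.5758 = 272.95 km/s.
v = √(v_r² + v_t²) = √(647.4² + 272.95²) = √493628 = 702.59 km/s.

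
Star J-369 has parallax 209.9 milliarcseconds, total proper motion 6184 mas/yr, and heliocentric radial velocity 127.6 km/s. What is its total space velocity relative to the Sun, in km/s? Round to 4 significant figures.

189.2 km/s

d = 1/p = 1/0.2099″ = 4.7642 pc.
μ = 6184 mas/yr = 6.184 ″/yr.
v_t = 4.740 μ d = 4.740 × 6.184 × 4.7642 = 139.65 km/s.
v = √(v_r² + v_t²) = √(127.6² + 139.65²) = √35783.9 = 189.17 km/s.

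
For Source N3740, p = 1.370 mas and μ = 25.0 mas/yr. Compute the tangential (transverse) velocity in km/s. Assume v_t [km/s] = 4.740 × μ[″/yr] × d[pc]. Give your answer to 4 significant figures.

d = 1/p = 1/0.001370″ = 729.93 pc.
μ = 25.0 mas/yr = 0.0250 ″/yr.
v_t = 4.74 × μ × d = 4.74 × 0.0250 × 729.93 = 86.497 km/s.

86.50 km/s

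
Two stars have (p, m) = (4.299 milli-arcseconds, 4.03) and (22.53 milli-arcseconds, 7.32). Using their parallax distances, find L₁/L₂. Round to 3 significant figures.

L₁/L₂ = 569

d₁ = 1/p₁ = 1/0.004299″ = 232.61 pc; d₂ = 1/p₂ = 1/0.02253″ = 44.385 pc.
M₁ = m₁ − 5 log₁₀ d₁ + 5 = 4.03 − 11.8331 + 5 = -2.8031.
M₂ = 7.32 − 8.2362 + 5 = 4.0838.
L₁/L₂ = 10^(0.4(M₂ − M₁)) = 10^(0.4 × 6.8869) = 10^2.75476 = 568.54.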